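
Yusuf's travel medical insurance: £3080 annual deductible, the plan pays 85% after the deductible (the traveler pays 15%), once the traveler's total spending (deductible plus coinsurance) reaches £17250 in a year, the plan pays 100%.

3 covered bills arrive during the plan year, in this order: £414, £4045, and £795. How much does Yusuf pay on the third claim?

Claim 1 (£414): fully absorbed by the deductible. Traveler pays £414; OOP now £414.
Claim 2 (£4045): deductible takes £2666, £1379 remains; 15% of £1379 = £206.85. Traveler owes £2872.85 (running OOP £3286.85).
Claim 3 (£795): deductible already satisfied, so traveler's share is 15% × £795 = £119.25. Cost to traveler: £119.25. OOP to date £3406.10.

£119.25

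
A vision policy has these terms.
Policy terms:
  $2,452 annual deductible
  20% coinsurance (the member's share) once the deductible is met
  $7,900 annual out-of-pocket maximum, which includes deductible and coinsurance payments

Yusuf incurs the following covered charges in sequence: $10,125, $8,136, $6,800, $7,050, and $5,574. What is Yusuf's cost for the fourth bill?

Bill 1, $10,125: deductible takes $2,452, $7,673 remains; 20% of $7,673 = $1,534.60. Cost to member: $3,986.60. OOP to date $3,986.60.
Bill 2, $8,136: deductible met; 20% of $8,136 = $1,627.20. Member owes $1,627.20 (running OOP $5,613.80).
Bill 3, $6,800: 20% coinsurance on $6,800 = $1,360. Member pays $1,360; OOP now $6,973.80.
Bill 4, $7,050: deductible met; 20% of $7,050 = $1,410. Adding that to $6,973.80 gives $8,383.80, past the $7,900 cap; member pays only $7,900 − $6,973.80 = $926.20.

$926.20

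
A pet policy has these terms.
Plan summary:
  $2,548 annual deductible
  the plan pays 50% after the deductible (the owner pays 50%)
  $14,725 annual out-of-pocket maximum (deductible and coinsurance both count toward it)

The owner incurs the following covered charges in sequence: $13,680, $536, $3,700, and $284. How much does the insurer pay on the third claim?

Bill 1, $13,680: deductible takes $2,548, $11,132 remains; owner's 50% is $5,566. Owner owes $8,114 (running OOP $8,114). Plan pays $13,680 − $8,114 = $5,566.
Bill 2, $536: 50% coinsurance on $536 = $268. Owner pays $268; OOP now $8,382. Insurer: $536 − $268 = $268.
Bill 3, $3,700: deductible already satisfied, so owner's share is 50% × $3,700 = $1,850. Cost to owner: $1,850. OOP to date $10,232. Plan pays $3,700 − $1,850 = $1,850.

$1,850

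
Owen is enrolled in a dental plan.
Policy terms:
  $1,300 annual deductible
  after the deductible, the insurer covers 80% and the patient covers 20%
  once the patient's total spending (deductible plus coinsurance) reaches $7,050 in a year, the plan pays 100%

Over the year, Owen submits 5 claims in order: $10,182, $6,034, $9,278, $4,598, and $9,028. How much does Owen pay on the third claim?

#1 ($10,182): deductible takes $1,300, $8,882 remains; patient's 20% is $1,776.40. Patient pays $3,076.40; OOP now $3,076.40.
#2 ($6,034): deductible met; 20% of $6,034 = $1,206.80. Patient owes $1,206.80 (running OOP $4,283.20).
#3 ($9,278): deductible met; 20% of $9,278 = $1,855.60. Cost to patient: $1,855.60. OOP to date $6,138.80.

$1,855.60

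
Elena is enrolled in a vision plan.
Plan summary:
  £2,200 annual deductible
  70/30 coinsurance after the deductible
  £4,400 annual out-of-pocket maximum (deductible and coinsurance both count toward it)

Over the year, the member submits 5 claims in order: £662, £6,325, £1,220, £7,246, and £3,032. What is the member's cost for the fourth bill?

Claim 1 (£662): all of it applies to the deductible. Cost to member: £662. OOP to date £662.
Claim 2 (£6,325): £1,538 to deductible, leaving £4,787; 30% of £4,787 = £1,436.10. Member pays £2,974.10; OOP now £3,636.10.
Claim 3 (£1,220): deductible met; 30% of £1,220 = £366. Member owes £366 (running OOP £4,002.10).
Claim 4 (£7,246): deductible met; 30% of £7,246 = £2,173.80. OOP would hit £6,175.90 > £4,400, so the cap limits the member to £4,400 − £4,002.10 = £397.90.

£397.90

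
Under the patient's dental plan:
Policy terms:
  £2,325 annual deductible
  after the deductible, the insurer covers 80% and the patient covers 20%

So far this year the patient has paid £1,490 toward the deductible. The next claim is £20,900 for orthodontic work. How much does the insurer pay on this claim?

£16,052

Remaining deductible: £2,325 − £1,490 = £835.
That leaves £20,900 − £835 = £20,065 for coinsurance.
Coinsurance: £20,065 × 20% = £4,013.
So the patient owes £835 + £4,013 = £4,848.
Insurer pays the balance: £20,900 − £4,848 = £16,052.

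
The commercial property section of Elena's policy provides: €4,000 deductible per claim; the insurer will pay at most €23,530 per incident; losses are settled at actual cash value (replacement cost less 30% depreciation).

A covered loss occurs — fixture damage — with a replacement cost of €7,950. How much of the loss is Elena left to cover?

€6,385

At 30% depreciation, ACV = €7,950 − €2,385 = €5,565.
Less the €4,000 deductible: €5,565 − €4,000 = €1,565.
That's under the €23,530 cap, so the insurer reimburses the full €1,565.
Out of pocket: €7,950 − €1,565 = €6,385.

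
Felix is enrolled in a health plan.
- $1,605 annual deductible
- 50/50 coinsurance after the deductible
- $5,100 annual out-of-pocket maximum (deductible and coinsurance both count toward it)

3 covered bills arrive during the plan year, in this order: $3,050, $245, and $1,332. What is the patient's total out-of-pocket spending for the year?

Claim 1 — $3,050: deductible takes $1,605, $1,445 remains; patient's 50% is $722.50. Patient owes $2,327.50 (running OOP $2,327.50).
Claim 2 — $245: 50% coinsurance on $245 = $122.50. Patient owes $122.50 (running OOP $2,450).
Claim 3 — $1,332: deductible already satisfied, so patient's share is 50% × $1,332 = $666. Cost to patient: $666. OOP to date $3,116.
Total paid by the patient: $2,327.50 + $122.50 + $666 = $3,116.

$3,116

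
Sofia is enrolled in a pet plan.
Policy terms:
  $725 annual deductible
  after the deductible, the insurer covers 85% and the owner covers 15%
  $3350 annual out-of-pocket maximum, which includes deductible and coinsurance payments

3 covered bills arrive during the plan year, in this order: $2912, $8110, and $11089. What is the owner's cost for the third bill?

$1080.45

Bill 1, $2912: deductible takes $725, $2187 remains; coinsurance $2187 × 15% = $328.05. Owner pays $1053.05; OOP now $1053.05.
Bill 2, $8110: 15% coinsurance on $8110 = $1216.50. Owner pays $1216.50; OOP now $2269.55.
Bill 3, $11089: deductible already satisfied, so owner's share is 15% × $11089 = $1663.35. OOP would hit $3932.90 > $3350, so the cap limits the owner to $3350 − $2269.55 = $1080.45.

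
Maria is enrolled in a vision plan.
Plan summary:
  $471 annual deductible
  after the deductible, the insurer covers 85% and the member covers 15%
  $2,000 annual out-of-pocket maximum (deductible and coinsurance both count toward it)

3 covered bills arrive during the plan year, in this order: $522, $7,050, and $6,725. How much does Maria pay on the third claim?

$463.85

Bill 1, $522: $471 finishes the deductible; $51 goes to coinsurance; member's 15% is $7.65. Member pays $478.65; OOP now $478.65.
Bill 2, $7,050: deductible met; 15% of $7,050 = $1,057.50. Cost to member: $1,057.50. OOP to date $1,536.15.
Bill 3, $6,725: deductible met; 15% of $6,725 = $1,008.75. OOP would hit $2,544.90 > $2,000, so the cap limits the member to $2,000 − $1,536.15 = $463.85.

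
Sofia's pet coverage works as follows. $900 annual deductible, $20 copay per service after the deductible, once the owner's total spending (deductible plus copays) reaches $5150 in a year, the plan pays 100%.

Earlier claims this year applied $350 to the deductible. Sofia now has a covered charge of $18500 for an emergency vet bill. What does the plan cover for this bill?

$350 of the $900 deductible is already met, leaving $550.
After the $550 deductible portion, $18500 − $550 = $17950 is subject to the copay.
Copay on this service: $20.
So the owner owes $550 + $20 = $570 before any cap.
Year-to-date out-of-pocket becomes $350 + $570 = $920, still under the $5150 maximum, so no cap applies.
The plan picks up $18500 − $570 = $17930.

$17930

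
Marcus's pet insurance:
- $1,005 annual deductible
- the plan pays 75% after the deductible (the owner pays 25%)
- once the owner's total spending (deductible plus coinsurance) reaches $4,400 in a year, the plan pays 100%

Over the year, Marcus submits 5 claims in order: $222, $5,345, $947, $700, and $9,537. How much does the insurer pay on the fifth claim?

$7,694.25

Claim 1 ($222): fully absorbed by the deductible. Owner pays $222; OOP now $222. Insurer: $222 − $222 = $0.
Claim 2 ($5,345): deductible takes $783, $4,562 remains; 25% of $4,562 = $1,140.50. Owner owes $1,923.50 (running OOP $2,145.50). Insurer: $5,345 − $1,923.50 = $3,421.50.
Claim 3 ($947): 25% coinsurance on $947 = $236.75. Owner pays $236.75; OOP now $2,382.25. Plan pays $947 − $236.75 = $710.25.
Claim 4 ($700): deductible met; 25% of $700 = $175. Cost to owner: $175. OOP to date $2,557.25. Plan pays $700 − $175 = $525.
Claim 5 ($9,537): deductible already satisfied, so owner's share is 25% × $9,537 = $2,384.25. OOP would hit $4,941.50 > $4,400, so the cap limits the owner to $4,400 − $2,557.25 = $1,842.75. Plan pays $9,537 − $1,842.75 = $7,694.25.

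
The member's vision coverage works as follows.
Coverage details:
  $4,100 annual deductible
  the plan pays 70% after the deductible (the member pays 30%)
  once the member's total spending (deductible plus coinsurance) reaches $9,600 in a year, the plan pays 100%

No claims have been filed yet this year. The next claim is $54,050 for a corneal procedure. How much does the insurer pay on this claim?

$44,450

The full $4,100 deductible is still open; $4,100 of this bill applies to it.
After the $4,100 deductible portion, $54,050 − $4,100 = $49,950 is subject to coinsurance.
30% of $49,950 = $14,985 falls to the member.
So the member owes $4,100 + $14,985 = $19,085 before any cap.
Adding $19,085 to the $0 already spent would give $19,085, which exceeds the $9,600 cap; the member pays just $9,600 − $0 = $9,600.
The insurer covers the remainder: $54,050 − $9,600 = $44,450.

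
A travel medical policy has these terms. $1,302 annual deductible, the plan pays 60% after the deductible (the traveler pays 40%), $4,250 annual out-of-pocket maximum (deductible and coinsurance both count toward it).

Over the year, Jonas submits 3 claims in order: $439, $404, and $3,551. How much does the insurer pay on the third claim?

Claim 1 — $439: fully absorbed by the deductible. Cost to traveler: $439. OOP to date $439. Insurer: $439 − $439 = $0.
Claim 2 — $404: entire amount goes to the deductible. Traveler owes $404 (running OOP $843). Plan pays $404 − $404 = $0.
Claim 3 — $3,551: $459 finishes the deductible; $3,092 goes to coinsurance; traveler's 40% is $1,236.80. Traveler pays $1,695.80; OOP now $2,538.80. Insurer: $3,551 − $1,695.80 = $1,855.20.

$1,855.20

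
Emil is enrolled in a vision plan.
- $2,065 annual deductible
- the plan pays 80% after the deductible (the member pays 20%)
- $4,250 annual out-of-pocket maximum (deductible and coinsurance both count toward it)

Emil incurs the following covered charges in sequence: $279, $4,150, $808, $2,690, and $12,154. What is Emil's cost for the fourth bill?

Bill 1, $279: entire amount goes to the deductible. Cost to member: $279. OOP to date $279.
Bill 2, $4,150: deductible takes $1,786, $2,364 remains; coinsurance $2,364 × 20% = $472.80. Member owes $2,258.80 (running OOP $2,537.80).
Bill 3, $808: 20% coinsurance on $808 = $161.60. Member pays $161.60; OOP now $2,699.40.
Bill 4, $2,690: deductible met; 20% of $2,690 = $538. Member pays $538; OOP now $3,237.40.

$538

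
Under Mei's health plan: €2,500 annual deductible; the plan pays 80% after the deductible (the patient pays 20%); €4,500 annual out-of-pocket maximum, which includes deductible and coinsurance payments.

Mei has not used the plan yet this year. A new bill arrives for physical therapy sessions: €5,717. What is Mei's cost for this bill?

Nothing has been paid toward the €2,500 deductible, so the first €2,500 of this charge is applied there.
The remaining €3,217 (= €5,717 − €2,500) moves to coinsurance.
20% of €3,217 = €643.40 falls to the patient.
That puts the patient's cost at €2,500 + €643.40 = €3,143.40 before any cap.
Year-to-date out-of-pocket becomes €0 + €3,143.40 = €3,143.40, still under the €4,500 maximum, so no cap applies.

€3,143.40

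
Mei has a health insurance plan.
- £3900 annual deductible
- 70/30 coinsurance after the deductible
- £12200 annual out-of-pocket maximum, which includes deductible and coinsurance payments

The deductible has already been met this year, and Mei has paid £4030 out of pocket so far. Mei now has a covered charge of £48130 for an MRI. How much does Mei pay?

The deductible is already satisfied, so the full bill goes to coinsurance.
30% of £48130 = £14439 falls to the patient.
That would bring total out-of-pocket to £18469, past the £12200 cap. The patient is capped at £12200 − £4030 = £8170 on this claim.

£8170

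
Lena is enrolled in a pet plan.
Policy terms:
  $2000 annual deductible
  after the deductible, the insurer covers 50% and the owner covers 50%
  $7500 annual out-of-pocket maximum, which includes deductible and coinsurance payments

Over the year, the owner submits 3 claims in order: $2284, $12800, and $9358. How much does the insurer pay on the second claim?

#1 ($2284): $2000 finishes the deductible; $284 goes to coinsurance; coinsurance $284 × 50% = $142. Owner owes $2142 (running OOP $2142). Insurer: $2284 − $2142 = $142.
#2 ($12800): deductible already satisfied, so owner's share is 50% × $12800 = $6400. Adding that to $2142 gives $8542, past the $7500 cap; owner pays only $7500 − $2142 = $5358. Insurer: $12800 − $5358 = $7442.

$7442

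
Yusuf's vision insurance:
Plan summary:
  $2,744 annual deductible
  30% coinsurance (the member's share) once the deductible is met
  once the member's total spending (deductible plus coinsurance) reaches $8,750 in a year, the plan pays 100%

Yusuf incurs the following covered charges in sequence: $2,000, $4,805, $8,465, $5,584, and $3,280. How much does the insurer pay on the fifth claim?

Claim 1 — $2,000: entire amount goes to the deductible. Member owes $2,000 (running OOP $2,000). Insurer: $2,000 − $2,000 = $0.
Claim 2 — $4,805: deductible takes $744, $4,061 remains; 30% of $4,061 = $1,218.30. Member pays $1,962.30; OOP now $3,962.30. Insurer: $4,805 − $1,962.30 = $2,842.70.
Claim 3 — $8,465: 30% coinsurance on $8,465 = $2,539.50. Member pays $2,539.50; OOP now $6,501.80. Plan pays $8,465 − $2,539.50 = $5,925.50.
Claim 4 — $5,584: deductible already satisfied, so member's share is 30% × $5,584 = $1,675.20. Member pays $1,675.20; OOP now $8,177. Plan pays $5,584 − $1,675.20 = $3,908.80.
Claim 5 — $3,280: deductible met; 30% of $3,280 = $984. OOP would hit $9,161 > $8,750, so the cap limits the member to $8,750 − $8,177 = $573. Plan pays $3,280 − $573 = $2,707.

$2,707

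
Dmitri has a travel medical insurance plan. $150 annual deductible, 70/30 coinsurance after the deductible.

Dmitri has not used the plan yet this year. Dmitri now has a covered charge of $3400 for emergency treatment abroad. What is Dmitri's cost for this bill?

$1125

Deductible not yet touched, so the first $150 of the bill goes to the deductible.
The remaining $3250 (= $3400 − $150) moves to coinsurance.
Traveler's 30% share of $3250 is $975.
Traveler responsibility: $150 + $975 = $1125.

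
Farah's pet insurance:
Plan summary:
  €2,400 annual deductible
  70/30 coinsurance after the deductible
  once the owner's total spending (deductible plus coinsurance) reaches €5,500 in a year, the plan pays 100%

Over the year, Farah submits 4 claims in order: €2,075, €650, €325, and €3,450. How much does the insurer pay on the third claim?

Bill 1, €2,075: all of it applies to the deductible. Owner owes €2,075 (running OOP €2,075). Insurer: €2,075 − €2,075 = €0.
Bill 2, €650: deductible takes €325, €325 remains; 30% of €325 = €97.50. Owner owes €422.50 (running OOP €2,497.50). Plan pays €650 − €422.50 = €227.50.
Bill 3, €325: deductible met; 30% of €325 = €97.50. Owner pays €97.50; OOP now €2,595. Plan pays €325 − €97.50 = €227.50.

€227.50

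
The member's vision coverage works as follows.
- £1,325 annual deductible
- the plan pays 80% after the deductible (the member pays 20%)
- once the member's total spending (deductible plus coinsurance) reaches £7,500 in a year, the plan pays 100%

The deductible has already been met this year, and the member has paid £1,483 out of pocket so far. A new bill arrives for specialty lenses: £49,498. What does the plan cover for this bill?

The deductible is already satisfied, so the full bill goes to coinsurance.
20% of £49,498 = £9,899.60 falls to the member.
That would bring total out-of-pocket to £11,382.60, past the £7,500 cap. The member is capped at £7,500 − £1,483 = £6,017 on this claim.
The plan picks up £49,498 − £6,017 = £43,481.

£43,481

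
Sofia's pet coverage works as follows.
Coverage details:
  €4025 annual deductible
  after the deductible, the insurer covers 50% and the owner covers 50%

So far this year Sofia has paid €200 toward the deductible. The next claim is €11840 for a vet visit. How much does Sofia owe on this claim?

€200 of the €4025 deductible is already met, leaving €3825.
After the €3825 deductible portion, €11840 − €3825 = €8015 is subject to coinsurance.
50% of €8015 = €4007.50 falls to the owner.
Owner responsibility: €3825 + €4007.50 = €7832.50.

€7832.50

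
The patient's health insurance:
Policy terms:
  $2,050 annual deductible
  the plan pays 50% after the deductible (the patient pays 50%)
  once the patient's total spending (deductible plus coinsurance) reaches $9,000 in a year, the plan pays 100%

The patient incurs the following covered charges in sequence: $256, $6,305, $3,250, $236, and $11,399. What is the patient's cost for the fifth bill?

Claim 1 ($256): entire amount goes to the deductible. Cost to patient: $256. OOP to date $256.
Claim 2 ($6,305): $1,794 to deductible, leaving $4,511; patient's 50% is $2,255.50. Patient pays $4,049.50; OOP now $4,305.50.
Claim 3 ($3,250): deductible already satisfied, so patient's share is 50% × $3,250 = $1,625. Cost to patient: $1,625. OOP to date $5,930.50.
Claim 4 ($236): deductible already satisfied, so patient's share is 50% × $236 = $118. Patient pays $118; OOP now $6,048.50.
Claim 5 ($11,399): deductible already satisfied, so patient's share is 50% × $11,399 = $5,699.50. Adding that to $6,048.50 gives $11,748, past the $9,000 cap; patient pays only $9,000 − $6,048.50 = $2,951.50.

$2,951.50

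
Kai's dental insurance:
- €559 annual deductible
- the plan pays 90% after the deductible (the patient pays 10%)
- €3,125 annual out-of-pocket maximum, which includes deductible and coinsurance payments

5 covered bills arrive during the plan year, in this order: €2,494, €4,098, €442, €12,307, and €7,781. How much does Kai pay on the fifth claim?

Bill 1, €2,494: €559 to deductible, leaving €1,935; patient's 10% is €193.50. Cost to patient: €752.50. OOP to date €752.50.
Bill 2, €4,098: deductible met; 10% of €4,098 = €409.80. Patient pays €409.80; OOP now €1,162.30.
Bill 3, €442: deductible met; 10% of €442 = €44.20. Patient pays €44.20; OOP now €1,206.50.
Bill 4, €12,307: deductible met; 10% of €12,307 = €1,230.70. Patient owes €1,230.70 (running OOP €2,437.20).
Bill 5, €7,781: deductible already satisfied, so patient's share is 10% × €7,781 = €778.10. OOP would hit €3,215.30 > €3,125, so the cap limits the patient to €3,125 − €2,437.20 = €687.80.

€687.80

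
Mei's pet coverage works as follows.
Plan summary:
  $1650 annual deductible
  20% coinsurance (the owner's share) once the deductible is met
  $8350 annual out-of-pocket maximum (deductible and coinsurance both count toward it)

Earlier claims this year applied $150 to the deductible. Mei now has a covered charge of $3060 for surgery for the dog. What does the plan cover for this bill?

$1248

Deductible still to meet: $1650 − $150 = $1500.
That leaves $3060 − $1500 = $1560 for coinsurance.
20% of $1560 = $312 falls to the owner.
That puts the owner's cost at $1500 + $312 = $1812 before any cap.
Total out-of-pocket so far would be $150 + $1812 = $1962, below the $8350 cap — no reduction.
The plan picks up $3060 − $1812 = $1248.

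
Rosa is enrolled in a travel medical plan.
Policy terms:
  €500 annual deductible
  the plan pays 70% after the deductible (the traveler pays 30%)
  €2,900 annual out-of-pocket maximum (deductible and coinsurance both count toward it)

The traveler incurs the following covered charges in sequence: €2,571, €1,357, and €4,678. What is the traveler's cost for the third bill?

#1 (€2,571): deductible takes €500, €2,071 remains; traveler's 30% is €621.30. Traveler pays €1,121.30; OOP now €1,121.30.
#2 (€1,357): deductible already satisfied, so traveler's share is 30% × €1,357 = €407.10. Traveler owes €407.10 (running OOP €1,528.40).
#3 (€4,678): deductible already satisfied, so traveler's share is 30% × €4,678 = €1,403.40. Adding that to €1,528.40 gives €2,931.80, past the €2,900 cap; traveler pays only €2,900 − €1,528.40 = €1,371.60.

€1,371.60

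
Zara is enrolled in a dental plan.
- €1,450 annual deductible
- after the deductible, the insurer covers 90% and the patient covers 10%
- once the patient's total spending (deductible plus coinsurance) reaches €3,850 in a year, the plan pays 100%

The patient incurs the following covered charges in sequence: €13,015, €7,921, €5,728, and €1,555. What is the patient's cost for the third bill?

Claim 1 (€13,015): €1,450 to deductible, leaving €11,565; patient's 10% is €1,156.50. Patient pays €2,606.50; OOP now €2,606.50.
Claim 2 (€7,921): 10% coinsurance on €7,921 = €792.10. Patient pays €792.10; OOP now €3,398.60.
Claim 3 (€5,728): deductible already satisfied, so patient's share is 10% × €5,728 = €572.80. Adding that to €3,398.60 gives €3,971.40, past the €3,850 cap; patient pays only €3,850 − €3,398.60 = €451.40.

€451.40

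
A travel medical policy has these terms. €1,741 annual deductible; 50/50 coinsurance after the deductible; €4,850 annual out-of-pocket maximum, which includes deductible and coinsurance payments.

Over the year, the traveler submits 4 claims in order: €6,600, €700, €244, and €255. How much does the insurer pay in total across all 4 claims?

€3,029

Bill 1, €6,600: €1,741 finishes the deductible; €4,859 goes to coinsurance; 50% of €4,859 = €2,429.50. Traveler owes €4,170.50 (running OOP €4,170.50). Insurer: €6,600 − €4,170.50 = €2,429.50.
Bill 2, €700: deductible already satisfied, so traveler's share is 50% × €700 = €350. Traveler owes €350 (running OOP €4,520.50). Insurer: €700 − €350 = €350.
Bill 3, €244: 50% coinsurance on €244 = €122. Traveler pays €122; OOP now €4,642.50. Insurer: €244 − €122 = €122.
Bill 4, €255: deductible met; 50% of €255 = €127.50. Traveler owes €127.50 (running OOP €4,770). Insurer: €255 − €127.50 = €127.50.
Insurer total = bills − traveler's total = €7,799 − €4,770 = €3,029.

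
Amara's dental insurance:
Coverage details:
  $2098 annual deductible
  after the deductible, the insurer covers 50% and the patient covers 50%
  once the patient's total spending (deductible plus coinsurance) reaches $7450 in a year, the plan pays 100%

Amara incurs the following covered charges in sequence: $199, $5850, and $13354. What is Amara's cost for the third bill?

$3376.50

#1 ($199): entire amount goes to the deductible. Patient pays $199; OOP now $199.
#2 ($5850): $1899 finishes the deductible; $3951 goes to coinsurance; patient's 50% is $1975.50. Patient pays $3874.50; OOP now $4073.50.
#3 ($13354): deductible met; 50% of $13354 = $6677. OOP would hit $10750.50 > $7450, so the cap limits the patient to $7450 − $4073.50 = $3376.50.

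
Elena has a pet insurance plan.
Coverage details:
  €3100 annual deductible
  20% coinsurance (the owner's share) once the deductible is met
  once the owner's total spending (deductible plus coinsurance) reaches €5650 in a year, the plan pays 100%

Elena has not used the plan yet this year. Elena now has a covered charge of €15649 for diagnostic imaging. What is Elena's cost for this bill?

Deductible not yet touched, so the first €3100 of the bill goes to the deductible.
That leaves €15649 − €3100 = €12549 for coinsurance.
Owner's 20% share of €12549 is €2509.80.
So the owner owes €3100 + €2509.80 = €5609.80 before any cap.
Year-to-date out-of-pocket becomes €0 + €5609.80 = €5609.80, still under the €5650 maximum, so no cap applies.

€5609.80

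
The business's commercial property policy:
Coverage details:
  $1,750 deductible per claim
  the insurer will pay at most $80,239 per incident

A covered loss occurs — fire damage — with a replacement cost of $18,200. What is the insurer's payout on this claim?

$16,450

Less the $1,750 deductible: $18,200 − $1,750 = $16,450.
That's under the $80,239 cap, so the insurer reimburses the full $16,450.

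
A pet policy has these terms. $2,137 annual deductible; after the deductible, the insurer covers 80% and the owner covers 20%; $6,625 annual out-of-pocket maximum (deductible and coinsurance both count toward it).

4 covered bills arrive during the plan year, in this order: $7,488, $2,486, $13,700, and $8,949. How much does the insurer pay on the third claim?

Bill 1, $7,488: $2,137 to deductible, leaving $5,351; 20% of $5,351 = $1,070.20. Cost to owner: $3,207.20. OOP to date $3,207.20. Insurer: $7,488 − $3,207.20 = $4,280.80.
Bill 2, $2,486: deductible already satisfied, so owner's share is 20% × $2,486 = $497.20. Owner pays $497.20; OOP now $3,704.40. Insurer: $2,486 − $497.20 = $1,988.80.
Bill 3, $13,700: deductible already satisfied, so owner's share is 20% × $13,700 = $2,740. Cost to owner: $2,740. OOP to date $6,444.40. Plan pays $13,700 − $2,740 = $10,960.

$10,960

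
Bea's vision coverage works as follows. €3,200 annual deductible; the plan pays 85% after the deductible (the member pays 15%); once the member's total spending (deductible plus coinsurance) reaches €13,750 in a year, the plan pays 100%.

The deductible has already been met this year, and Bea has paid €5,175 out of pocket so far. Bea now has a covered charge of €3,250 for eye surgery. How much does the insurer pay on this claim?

With the deductible met, the entire €3,250 is subject to coinsurance.
Coinsurance: €3,250 × 15% = €487.50.
Cumulative spending €5,175 + €487.50 = €5,662.50 stays under the €13,750 maximum.
The plan picks up €3,250 − €487.50 = €2,762.50.

€2,762.50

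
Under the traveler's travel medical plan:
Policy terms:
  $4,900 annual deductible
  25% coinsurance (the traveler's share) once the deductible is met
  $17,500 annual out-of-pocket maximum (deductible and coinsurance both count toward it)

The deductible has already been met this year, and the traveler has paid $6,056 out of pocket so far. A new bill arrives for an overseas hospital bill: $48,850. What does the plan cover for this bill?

The deductible is already satisfied, so the full bill goes to coinsurance.
Coinsurance: $48,850 × 25% = $12,212.50.
Adding $12,212.50 to the $6,056 already spent would give $18,268.50, which exceeds the $17,500 cap; the traveler pays just $17,500 − $6,056 = $11,444.
The plan picks up $48,850 − $11,444 = $37,406.

$37,406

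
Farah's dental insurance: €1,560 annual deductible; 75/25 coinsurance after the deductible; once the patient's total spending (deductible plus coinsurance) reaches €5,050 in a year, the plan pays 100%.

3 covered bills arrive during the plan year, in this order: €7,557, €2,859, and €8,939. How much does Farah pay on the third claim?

Claim 1 (€7,557): €1,560 finishes the deductible; €5,997 goes to coinsurance; coinsurance €5,997 × 25% = €1,499.25. Cost to patient: €3,059.25. OOP to date €3,059.25.
Claim 2 (€2,859): deductible already satisfied, so patient's share is 25% × €2,859 = €714.75. Patient owes €714.75 (running OOP €3,774).
Claim 3 (€8,939): deductible already satisfied, so patient's share is 25% × €8,939 = €2,234.75. Adding that to €3,774 gives €6,008.75, past the €5,050 cap; patient pays only €5,050 − €3,774 = €1,276.

€1,276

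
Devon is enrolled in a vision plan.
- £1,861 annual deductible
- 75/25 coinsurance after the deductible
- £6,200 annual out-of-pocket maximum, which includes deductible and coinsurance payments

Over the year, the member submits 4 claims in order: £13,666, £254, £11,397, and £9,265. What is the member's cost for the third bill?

£1,324.25

Claim 1 (£13,666): deductible takes £1,861, £11,805 remains; 25% of £11,805 = £2,951.25. Cost to member: £4,812.25. OOP to date £4,812.25.
Claim 2 (£254): deductible met; 25% of £254 = £63.50. Member owes £63.50 (running OOP £4,875.75).
Claim 3 (£11,397): deductible met; 25% of £11,397 = £2,849.25. Adding that to £4,875.75 gives £7,725, past the £6,200 cap; member pays only £6,200 − £4,875.75 = £1,324.25.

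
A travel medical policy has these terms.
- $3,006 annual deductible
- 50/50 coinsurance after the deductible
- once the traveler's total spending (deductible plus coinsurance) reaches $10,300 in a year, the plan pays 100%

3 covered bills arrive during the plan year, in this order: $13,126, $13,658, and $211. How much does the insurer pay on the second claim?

$11,424

Claim 1 ($13,126): $3,006 to deductible, leaving $10,120; traveler's 50% is $5,060. Traveler pays $8,066; OOP now $8,066. Insurer: $13,126 − $8,066 = $5,060.
Claim 2 ($13,658): deductible met; 50% of $13,658 = $6,829. That would push OOP to $14,895, over the $10,300 cap, so traveler pays $10,300 − $8,066 = $2,234. Insurer: $13,658 − $2,234 = $11,424.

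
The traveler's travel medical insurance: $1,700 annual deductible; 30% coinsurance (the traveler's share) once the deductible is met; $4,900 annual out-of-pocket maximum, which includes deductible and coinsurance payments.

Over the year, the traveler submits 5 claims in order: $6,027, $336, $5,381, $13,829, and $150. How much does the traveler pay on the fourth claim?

Claim 1 ($6,027): deductible takes $1,700, $4,327 remains; coinsurance $4,327 × 30% = $1,298.10. Cost to traveler: $2,998.10. OOP to date $2,998.10.
Claim 2 ($336): deductible already satisfied, so traveler's share is 30% × $336 = $100.80. Cost to traveler: $100.80. OOP to date $3,098.90.
Claim 3 ($5,381): 30% coinsurance on $5,381 = $1,614.30. Traveler owes $1,614.30 (running OOP $4,713.20).
Claim 4 ($13,829): deductible met; 30% of $13,829 = $4,148.70. Adding that to $4,713.20 gives $8,861.90, past the $4,900 cap; traveler pays only $4,900 − $4,713.20 = $186.80.

$186.80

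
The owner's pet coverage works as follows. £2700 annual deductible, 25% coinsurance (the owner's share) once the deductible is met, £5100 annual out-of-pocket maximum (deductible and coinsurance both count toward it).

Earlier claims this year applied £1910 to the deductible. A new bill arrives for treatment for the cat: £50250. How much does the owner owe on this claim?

Remaining deductible: £2700 − £1910 = £790.
The remaining £49460 (= £50250 − £790) moves to coinsurance.
Owner's 25% share of £49460 is £12365.
Owner responsibility before any cap: £790 + £12365 = £13155.
That would bring total out-of-pocket to £15065, past the £5100 cap. The owner is capped at £5100 − £1910 = £3190 on this claim.

£3190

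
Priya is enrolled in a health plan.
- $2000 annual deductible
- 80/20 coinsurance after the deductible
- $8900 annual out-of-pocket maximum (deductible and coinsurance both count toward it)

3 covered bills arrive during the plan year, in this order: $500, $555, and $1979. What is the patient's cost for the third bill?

$1151.80

Bill 1, $500: entire amount goes to the deductible. Cost to patient: $500. OOP to date $500.
Bill 2, $555: all of it applies to the deductible. Patient owes $555 (running OOP $1055).
Bill 3, $1979: $945 to deductible, leaving $1034; coinsurance $1034 × 20% = $206.80. Cost to patient: $1151.80. OOP to date $2206.80.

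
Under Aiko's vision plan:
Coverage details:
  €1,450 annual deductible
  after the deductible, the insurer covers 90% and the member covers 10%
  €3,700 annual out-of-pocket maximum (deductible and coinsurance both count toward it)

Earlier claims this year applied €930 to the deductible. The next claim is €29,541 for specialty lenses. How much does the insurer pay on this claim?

Remaining deductible: €1,450 − €930 = €520.
That leaves €29,541 − €520 = €29,021 for coinsurance.
Coinsurance: €29,021 × 10% = €2,902.10.
Member responsibility before any cap: €520 + €2,902.10 = €3,422.10.
That would bring total out-of-pocket to €4,352.10, past the €3,700 cap. The member is capped at €3,700 − €930 = €2,770 on this claim.
Insurer pays the balance: €29,541 − €2,770 = €26,771.

€26,771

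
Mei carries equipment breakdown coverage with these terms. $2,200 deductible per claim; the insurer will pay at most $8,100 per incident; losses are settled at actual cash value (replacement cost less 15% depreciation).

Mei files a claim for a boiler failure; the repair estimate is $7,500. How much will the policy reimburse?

At 15% depreciation, ACV = $7,500 − $1,125 = $6,375.
After the deductible, $6,375 − $2,200 = $4,175 remains.
That's under the $8,100 cap, so the insurer reimburses the full $4,175.

$4,175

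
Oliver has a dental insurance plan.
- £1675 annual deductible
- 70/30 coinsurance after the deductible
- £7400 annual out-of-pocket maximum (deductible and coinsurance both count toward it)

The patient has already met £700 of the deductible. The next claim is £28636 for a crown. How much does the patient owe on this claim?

£700 of the £1675 deductible is already met, leaving £975.
The remaining £27661 (= £28636 − £975) moves to coinsurance.
Patient's 30% share of £27661 is £8298.30.
So the patient owes £975 + £8298.30 = £9273.30 before any cap.
Adding £9273.30 to the £700 already spent would give £9973.30, which exceeds the £7400 cap; the patient pays just £7400 − £700 = £6700.

£6700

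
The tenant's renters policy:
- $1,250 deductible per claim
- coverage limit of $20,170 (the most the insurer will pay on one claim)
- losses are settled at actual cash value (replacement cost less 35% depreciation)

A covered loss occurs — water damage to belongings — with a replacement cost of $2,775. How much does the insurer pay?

At 35% depreciation, ACV = $2,775 − $971.25 = $1,803.75.
Less the $1,250 deductible: $1,803.75 − $1,250 = $553.75.
$553.75 ≤ $20,170, so the limit doesn't bind; insurer pays $553.75.

$553.75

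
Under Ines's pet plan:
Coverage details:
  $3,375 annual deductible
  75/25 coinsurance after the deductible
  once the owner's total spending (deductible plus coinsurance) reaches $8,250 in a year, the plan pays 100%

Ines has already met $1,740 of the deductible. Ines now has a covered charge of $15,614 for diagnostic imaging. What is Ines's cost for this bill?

$5,129.75

Remaining deductible: $3,375 − $1,740 = $1,635.
After the $1,635 deductible portion, $15,614 − $1,635 = $13,979 is subject to coinsurance.
Owner's 25% share of $13,979 is $3,494.75.
Owner responsibility before any cap: $1,635 + $3,494.75 = $5,129.75.
Cumulative spending $1,740 + $5,129.75 = $6,869.75 stays under the $8,250 maximum.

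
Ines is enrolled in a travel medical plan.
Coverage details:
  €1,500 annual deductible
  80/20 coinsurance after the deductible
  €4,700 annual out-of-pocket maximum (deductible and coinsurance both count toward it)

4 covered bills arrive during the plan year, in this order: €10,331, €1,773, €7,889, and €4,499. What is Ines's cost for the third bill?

Claim 1 (€10,331): deductible takes €1,500, €8,831 remains; traveler's 20% is €1,766.20. Cost to traveler: €3,266.20. OOP to date €3,266.20.
Claim 2 (€1,773): deductible met; 20% of €1,773 = €354.60. Cost to traveler: €354.60. OOP to date €3,620.80.
Claim 3 (€7,889): deductible already satisfied, so traveler's share is 20% × €7,889 = €1,577.80. OOP would hit €5,198.60 > €4,700, so the cap limits the traveler to €4,700 − €3,620.80 = €1,079.20.

€1,079.20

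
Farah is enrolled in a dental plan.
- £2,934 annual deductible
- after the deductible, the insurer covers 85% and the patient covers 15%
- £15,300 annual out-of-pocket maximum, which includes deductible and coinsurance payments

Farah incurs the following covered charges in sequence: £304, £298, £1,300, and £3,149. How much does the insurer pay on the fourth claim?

Claim 1 (£304): all of it applies to the deductible. Patient pays £304; OOP now £304. Plan pays £304 − £304 = £0.
Claim 2 (£298): all of it applies to the deductible. Patient pays £298; OOP now £602. Insurer: £298 − £298 = £0.
Claim 3 (£1,300): all of it applies to the deductible. Patient owes £1,300 (running OOP £1,902). Insurer: £1,300 − £1,300 = £0.
Claim 4 (£3,149): deductible takes £1,032, £2,117 remains; patient's 15% is £317.55. Cost to patient: £1,349.55. OOP to date £3,251.55. Plan pays £3,149 − £1,349.55 = £1,799.45.

£1,799.45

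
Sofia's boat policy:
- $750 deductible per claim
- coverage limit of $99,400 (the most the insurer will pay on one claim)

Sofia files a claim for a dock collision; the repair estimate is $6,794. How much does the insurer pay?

$6,044

Less the $750 deductible: $6,794 − $750 = $6,044.
That's under the $99,400 cap, so the insurer reimburses the full $6,044.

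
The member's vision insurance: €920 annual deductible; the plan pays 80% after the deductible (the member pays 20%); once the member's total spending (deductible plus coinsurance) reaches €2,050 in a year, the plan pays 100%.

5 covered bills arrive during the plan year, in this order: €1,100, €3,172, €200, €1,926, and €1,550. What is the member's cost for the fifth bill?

#1 (€1,100): €920 finishes the deductible; €180 goes to coinsurance; coinsurance €180 × 20% = €36. Member owes €956 (running OOP €956).
#2 (€3,172): 20% coinsurance on €3,172 = €634.40. Member pays €634.40; OOP now €1,590.40.
#3 (€200): deductible already satisfied, so member's share is 20% × €200 = €40. Cost to member: €40. OOP to date €1,630.40.
#4 (€1,926): 20% coinsurance on €1,926 = €385.20. Cost to member: €385.20. OOP to date €2,015.60.
#5 (€1,550): deductible met; 20% of €1,550 = €310. OOP would hit €2,325.60 > €2,050, so the cap limits the member to €2,050 − €2,015.60 = €34.40.

€34.40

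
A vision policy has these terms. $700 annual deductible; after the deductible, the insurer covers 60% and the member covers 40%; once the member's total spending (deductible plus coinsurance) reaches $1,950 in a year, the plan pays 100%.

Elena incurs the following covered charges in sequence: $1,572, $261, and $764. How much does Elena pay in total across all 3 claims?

$1,458.80

Claim 1 — $1,572: $700 finishes the deductible; $872 goes to coinsurance; member's 40% is $348.80. Member pays $1,048.80; OOP now $1,048.80.
Claim 2 — $261: 40% coinsurance on $261 = $104.40. Cost to member: $104.40. OOP to date $1,153.20.
Claim 3 — $764: 40% coinsurance on $764 = $305.60. Cost to member: $305.60. OOP to date $1,458.80.
Total paid by the member: $1,048.80 + $104.40 + $305.60 = $1,458.80.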